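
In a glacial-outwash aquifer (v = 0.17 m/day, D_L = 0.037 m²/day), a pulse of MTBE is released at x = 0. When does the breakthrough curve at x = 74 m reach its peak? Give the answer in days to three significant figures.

For the 1D instantaneous-source solution, setting ∂C/∂t = 0 at fixed x gives v²t² + 2Dt − x² = 0, so t = (√(D² + v²x²) − D)/v².
√(D² + v²x²) = √(0.037² + 0.17² × 74²) = 12.58; v² = 0.0289.
t = (12.58 − 0.037)/0.0289 = 434 days (vs. the pure-advection estimate x/v = 435 d).

434 days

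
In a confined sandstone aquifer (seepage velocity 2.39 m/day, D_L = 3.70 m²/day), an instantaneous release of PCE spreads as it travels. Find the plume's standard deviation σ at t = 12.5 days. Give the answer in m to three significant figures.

Dispersive spreading gives a Gaussian with σ² = 2Dt; advection only shifts the center.
σ = √(2 × 3.70 × 12.5) = 9.62 m.

9.62 m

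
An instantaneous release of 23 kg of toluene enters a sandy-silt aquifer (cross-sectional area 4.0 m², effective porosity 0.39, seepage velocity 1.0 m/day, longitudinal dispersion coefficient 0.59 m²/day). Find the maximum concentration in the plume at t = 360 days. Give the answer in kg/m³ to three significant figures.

0.285 kg/m³

The peak of an instantaneous 1D plume sits at x = vt; there the Gaussian factor is 1 and C_max = M/(n_e·A·√(4πDt)), where n_e·A is the pore area the mass is dissolved in.
√(4πDt) = √(4π × 0.59 × 360) = 51.66 m, so C_max = 23/(0.39 × 4.0 × 51.66) = 0.285 kg/m³.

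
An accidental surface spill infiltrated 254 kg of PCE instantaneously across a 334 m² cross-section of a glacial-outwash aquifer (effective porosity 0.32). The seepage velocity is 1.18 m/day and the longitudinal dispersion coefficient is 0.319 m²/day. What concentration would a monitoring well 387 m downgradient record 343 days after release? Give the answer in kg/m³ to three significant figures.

0.0312 kg/m³

For an instantaneous plane source, C(x,t) = M/(n_e·A·√(4πDt)) · exp(−(x−vt)²/(4Dt)), with n_e·A the pore (flow) area.
Plume center vt = 1.18 × 343 = 404.74 m, so the well at 387 m is 17.74 m upgradient of the peak.
√(4πDt) = 37.08 m, giving peak height M/(n_e·A·√(4πDt)) = 254/(0.32 × 334 × 37.08) = 0.06409 kg/m³.
(x−vt)²/(4Dt) = (-17.74)²/(4 × 0.319 × 343) = 0.7191; exp(−0.7191) = 0.4872.
C = 0.06409 × 0.4872 = 0.0312 kg/m³.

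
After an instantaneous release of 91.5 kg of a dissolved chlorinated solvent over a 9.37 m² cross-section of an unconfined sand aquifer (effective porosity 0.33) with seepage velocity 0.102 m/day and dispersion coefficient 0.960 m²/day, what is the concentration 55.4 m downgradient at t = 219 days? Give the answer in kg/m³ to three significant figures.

0.157 kg/m³

For an instantaneous plane source, C(x,t) = M/(n_e·A·√(4πDt)) · exp(−(x−vt)²/(4Dt)), with n_e·A the pore (flow) area.
Plume center vt = 0.102 × 219 = 22.338 m, so the well at 55.4 m is 33.062 m downgradient of the peak.
√(4πDt) = 51.40 m, giving peak height M/(n_e·A·√(4πDt)) = 91.5/(0.33 × 9.37 × 51.40) = 0.5757 kg/m³.
(x−vt)²/(4Dt) = (33.062)²/(4 × 0.960 × 219) = 1.300; exp(−1.300) = 0.2725.
C = 0.5757 × 0.2725 = 0.157 kg/m³.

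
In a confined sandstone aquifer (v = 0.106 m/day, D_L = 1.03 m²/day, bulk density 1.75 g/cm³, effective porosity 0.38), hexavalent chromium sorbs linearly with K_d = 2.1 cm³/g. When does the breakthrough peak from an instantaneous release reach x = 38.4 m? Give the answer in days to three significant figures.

Retardation factor R = 1 + ρ_b·K_d/n = 1 + 1.75 × 2.1/0.38 = 10.67.
Sorption retards both mechanisms: v_R = v/R = 0.009934 m/day, D_R = D/R = 0.09653 m²/day.
Peak time from v_R²t² + 2D_R t − x² = 0: t = (√(D_R² + v_R²x²) − D_R)/v_R².
√(D_R² + v_R²x²) = √(0.09653² + 0.009934² × 38.4²) = 0.3935; v_R² = 9.868e-05.
t = (0.3935 − 0.09653)/9.868e-05 = 3010 days.

3010 days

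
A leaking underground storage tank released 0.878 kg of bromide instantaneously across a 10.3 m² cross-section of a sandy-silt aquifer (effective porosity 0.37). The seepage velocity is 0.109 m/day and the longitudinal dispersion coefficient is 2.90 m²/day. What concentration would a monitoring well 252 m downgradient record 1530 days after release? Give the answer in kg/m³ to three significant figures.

For an instantaneous plane source, C(x,t) = M/(n_e·A·√(4πDt)) · exp(−(x−vt)²/(4Dt)), with n_e·A the pore (flow) area.
Plume center vt = 0.109 × 1530 = 166.77 m, so the well at 252 m is 85.23 m downgradient of the peak.
√(4πDt) = 236.1 m, giving peak height M/(n_e·A·√(4πDt)) = 0.878/(0.37 × 10.3 × 236.1) = 0.0009758 kg/m³.
(x−vt)²/(4Dt) = (85.23)²/(4 × 2.90 × 1530) = 0.4093; exp(−0.4093) = 0.6641.
C = 0.0009758 × 0.6641 = 0.000648 kg/m³.

0.000648 kg/m³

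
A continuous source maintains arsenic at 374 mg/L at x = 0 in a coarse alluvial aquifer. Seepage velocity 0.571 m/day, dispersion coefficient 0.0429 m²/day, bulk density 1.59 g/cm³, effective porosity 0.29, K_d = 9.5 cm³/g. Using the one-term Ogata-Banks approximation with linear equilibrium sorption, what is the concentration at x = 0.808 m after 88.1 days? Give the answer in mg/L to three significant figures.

241 mg/L

Retardation factor R = 1 + ρ_b·K_d/n = 1 + 1.59 × 9.5/0.29 = 53.09.
Sorption retards both mechanisms: v_R = v/R = 0.01076 m/day, D_R = D/R = 0.0008081 m²/day.
v_R·t = 0.01076 × 88.1 = 0.947956 m; 2√(D_R t) = 0.5336 m; argument = (0.808 − 0.947956)/0.5336 = -0.2623.
C = C₀ × ½·erfc(-0.2623) = 374 × 0.6447 = 241 mg/L.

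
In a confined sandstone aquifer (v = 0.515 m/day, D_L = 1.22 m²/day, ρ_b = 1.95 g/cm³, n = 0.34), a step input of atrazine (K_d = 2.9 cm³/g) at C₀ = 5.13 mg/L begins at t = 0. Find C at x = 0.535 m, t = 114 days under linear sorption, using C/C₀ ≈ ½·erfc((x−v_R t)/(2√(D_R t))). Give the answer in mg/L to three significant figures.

3.89 mg/L

Retardation factor R = 1 + ρ_b·K_d/n = 1 + 1.95 × 2.9/0.34 = 17.63.
Sorption retards both mechanisms: v_R = v/R = 0.02921 m/day, D_R = D/R = 0.06920 m²/day.
v_R·t = 0.02921 × 114 = 3.32994 m; 2√(D_R t) = 5.617 m; argument = (0.535 − 3.32994)/5.617 = -0.4976.
C = C₀ × ½·erfc(-0.4976) = 5.13 × 0.7592 = 3.89 mg/L.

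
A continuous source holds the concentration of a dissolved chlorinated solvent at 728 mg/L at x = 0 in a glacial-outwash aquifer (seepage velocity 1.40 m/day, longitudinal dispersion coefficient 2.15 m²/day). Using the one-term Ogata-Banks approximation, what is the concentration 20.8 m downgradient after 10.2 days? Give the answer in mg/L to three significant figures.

118 mg/L

For a continuous step input, C/C₀ ≈ ½·erfc((x−vt)/(2√(Dt))).
vt = 1.40 × 10.2 = 14.28 m and 2√(Dt) = 2√(2.15 × 10.2) = 9.366 m.
Argument (x−vt)/(2√(Dt)) = (20.8 − 14.28)/9.366 = 0.6961; ½·erfc(0.6961) = 0.1625.
C = 728 × 0.1625 = 118 mg/L.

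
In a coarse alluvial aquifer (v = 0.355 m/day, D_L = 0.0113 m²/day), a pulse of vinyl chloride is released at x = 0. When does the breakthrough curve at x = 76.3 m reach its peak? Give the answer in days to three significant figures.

For the 1D instantaneous-source solution, setting ∂C/∂t = 0 at fixed x gives v²t² + 2Dt − x² = 0, so t = (√(D² + v²x²) − D)/v².
√(D² + v²x²) = √(0.0113² + 0.355² × 76.3²) = 27.09; v² = 0.126025.
t = (27.09 − 0.0113)/0.126025 = 215 days (vs. the pure-advection estimate x/v = 215 d).

215 days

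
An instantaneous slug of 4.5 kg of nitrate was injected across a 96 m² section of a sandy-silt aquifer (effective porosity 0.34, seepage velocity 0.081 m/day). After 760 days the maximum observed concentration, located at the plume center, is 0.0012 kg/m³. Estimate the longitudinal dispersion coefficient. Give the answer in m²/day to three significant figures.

At the plume center C_max = M/(n_e·A·√(4πDt)), so D = M²/(4πt·(n_e·A·C_max)²).
n_e·A·C_max = 0.34 × 96 × 0.0012 = 0.03917 kg/m.
D = 4.5²/(4π × 760 × 0.03917²) = 1.38 m²/day.

1.38 m²/day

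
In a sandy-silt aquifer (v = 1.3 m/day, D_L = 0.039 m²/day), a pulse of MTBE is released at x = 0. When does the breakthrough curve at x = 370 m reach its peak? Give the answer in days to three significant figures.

For the 1D instantaneous-source solution, setting ∂C/∂t = 0 at fixed x gives v²t² + 2Dt − x² = 0, so t = (√(D² + v²x²) − D)/v².
√(D² + v²x²) = √(0.039² + 1.3² × 370²) = 481.0; v² = 1.69.
t = (481.0 − 0.039)/1.69 = 285 days (vs. the pure-advection estimate x/v = 285 d).

285 days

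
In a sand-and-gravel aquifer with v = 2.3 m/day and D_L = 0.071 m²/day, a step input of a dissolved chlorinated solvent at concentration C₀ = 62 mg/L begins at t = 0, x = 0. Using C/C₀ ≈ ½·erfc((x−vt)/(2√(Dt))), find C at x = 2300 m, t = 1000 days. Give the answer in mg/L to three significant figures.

31.0 mg/L

For a continuous step input, C/C₀ ≈ ½·erfc((x−vt)/(2√(Dt))).
vt = 2.3 × 1000 = 2300 m and 2√(Dt) = 2√(0.071 × 1000) = 16.85 m.
Argument (x−vt)/(2√(Dt)) = (2300 − 2300)/16.85 = 0; ½·erfc(0) = 0.5000.
C = 62 × 0.5000 = 31.0 mg/L.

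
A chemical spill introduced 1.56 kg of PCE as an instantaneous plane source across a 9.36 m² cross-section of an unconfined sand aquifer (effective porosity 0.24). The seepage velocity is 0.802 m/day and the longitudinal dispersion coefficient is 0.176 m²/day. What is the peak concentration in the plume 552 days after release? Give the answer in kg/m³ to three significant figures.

0.0199 kg/m³

The peak of an instantaneous 1D plume sits at x = vt; there the Gaussian factor is 1 and C_max = M/(n_e·A·√(4πDt)), where n_e·A is the pore area the mass is dissolved in.
√(4πDt) = √(4π × 0.176 × 552) = 34.94 m, so C_max = 1.56/(0.24 × 9.36 × 34.94) = 0.0199 kg/m³.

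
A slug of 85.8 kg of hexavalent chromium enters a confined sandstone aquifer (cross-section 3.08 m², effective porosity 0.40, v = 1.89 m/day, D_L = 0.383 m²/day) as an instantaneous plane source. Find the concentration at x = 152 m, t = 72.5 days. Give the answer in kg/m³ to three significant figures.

0.495 kg/m³

For an instantaneous plane source, C(x,t) = M/(n_e·A·√(4πDt)) · exp(−(x−vt)²/(4Dt)), with n_e·A the pore (flow) area.
Plume center vt = 1.89 × 72.5 = 137.025 m, so the well at 152 m is 14.975 m downgradient of the peak.
√(4πDt) = 18.68 m, giving peak height M/(n_e·A·√(4πDt)) = 85.8/(0.40 × 3.08 × 18.68) = 3.728 kg/m³.
(x−vt)²/(4Dt) = (14.975)²/(4 × 0.383 × 72.5) = 2.019; exp(−2.019) = 0.1328.
C = 3.728 × 0.1328 = 0.495 kg/m³.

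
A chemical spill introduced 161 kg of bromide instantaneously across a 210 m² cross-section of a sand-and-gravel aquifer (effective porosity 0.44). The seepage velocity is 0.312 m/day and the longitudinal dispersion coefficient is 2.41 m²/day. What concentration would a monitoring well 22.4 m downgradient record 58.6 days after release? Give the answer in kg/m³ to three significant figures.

0.0401 kg/m³

For an instantaneous plane source, C(x,t) = M/(n_e·A·√(4πDt)) · exp(−(x−vt)²/(4Dt)), with n_e·A the pore (flow) area.
Plume center vt = 0.312 × 58.6 = 18.2832 m, so the well at 22.4 m is 4.1168 m downgradient of the peak.
√(4πDt) = 42.13 m, giving peak height M/(n_e·A·√(4πDt)) = 161/(0.44 × 210 × 42.13) = 0.04136 kg/m³.
(x−vt)²/(4Dt) = (4.1168)²/(4 × 2.41 × 58.6) = 0.03000; exp(−0.03000) = 0.9704.
C = 0.04136 × 0.9704 = 0.0401 kg/m³.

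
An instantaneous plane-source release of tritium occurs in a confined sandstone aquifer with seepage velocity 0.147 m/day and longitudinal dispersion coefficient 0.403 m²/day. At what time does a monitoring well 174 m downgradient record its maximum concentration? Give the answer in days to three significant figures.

1170 days

For the 1D instantaneous-source solution, setting ∂C/∂t = 0 at fixed x gives v²t² + 2Dt − x² = 0, so t = (√(D² + v²x²) − D)/v².
√(D² + v²x²) = √(0.403² + 0.147² × 174²) = 25.58; v² = 0.021609.
t = (25.58 − 0.403)/0.021609 = 1170 days (vs. the pure-advection estimate x/v = 1180 d).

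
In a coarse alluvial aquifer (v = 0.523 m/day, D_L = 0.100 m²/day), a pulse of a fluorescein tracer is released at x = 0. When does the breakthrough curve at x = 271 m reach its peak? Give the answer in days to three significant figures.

518 days

For the 1D instantaneous-source solution, setting ∂C/∂t = 0 at fixed x gives v²t² + 2Dt − x² = 0, so t = (√(D² + v²x²) − D)/v².
√(D² + v²x²) = √(0.100² + 0.523² × 271²) = 141.7; v² = 0.273529.
t = (141.7 − 0.100)/0.273529 = 518 days (vs. the pure-advection estimate x/v = 518 d).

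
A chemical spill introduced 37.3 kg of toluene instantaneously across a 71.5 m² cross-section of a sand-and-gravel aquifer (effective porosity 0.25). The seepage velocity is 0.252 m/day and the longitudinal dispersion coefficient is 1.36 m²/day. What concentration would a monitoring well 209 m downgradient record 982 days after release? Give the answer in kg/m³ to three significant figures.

For an instantaneous plane source, C(x,t) = M/(n_e·A·√(4πDt)) · exp(−(x−vt)²/(4Dt)), with n_e·A the pore (flow) area.
Plume center vt = 0.252 × 982 = 247.464 m, so the well at 209 m is 38.464 m upgradient of the peak.
√(4πDt) = 129.5 m, giving peak height M/(n_e·A·√(4πDt)) = 37.3/(0.25 × 71.5 × 129.5) = 0.01611 kg/m³.
(x−vt)²/(4Dt) = (-38.464)²/(4 × 1.36 × 982) = 0.2769; exp(−0.2769) = 0.7581.
C = 0.01611 × 0.7581 = 0.0122 kg/m³.

0.0122 kg/m³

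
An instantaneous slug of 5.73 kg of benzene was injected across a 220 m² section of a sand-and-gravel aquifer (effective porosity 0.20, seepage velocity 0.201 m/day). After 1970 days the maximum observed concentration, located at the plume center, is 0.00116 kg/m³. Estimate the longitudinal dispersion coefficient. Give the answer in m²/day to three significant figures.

At the plume center C_max = M/(n_e·A·√(4πDt)), so D = M²/(4πt·(n_e·A·C_max)²).
n_e·A·C_max = 0.20 × 220 × 0.00116 = 0.05104 kg/m.
D = 5.73²/(4π × 1970 × 0.05104²) = 0.509 m²/day.

0.509 m²/day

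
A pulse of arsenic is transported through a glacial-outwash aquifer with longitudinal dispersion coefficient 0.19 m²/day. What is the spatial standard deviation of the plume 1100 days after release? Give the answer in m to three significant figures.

Dispersive spreading gives a Gaussian with σ² = 2Dt; advection only shifts the center.
σ = √(2 × 0.19 × 1100) = 20.4 m.

20.4 m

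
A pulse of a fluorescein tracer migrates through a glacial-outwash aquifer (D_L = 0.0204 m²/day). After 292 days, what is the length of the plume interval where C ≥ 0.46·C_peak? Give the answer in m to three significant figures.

The plume is Gaussian with σ = √(2Dt) = √(2 × 0.0204 × 292) = 3.452 m.
C/C_peak = exp(−Δx²/(2σ²)) = 0.46 ⇒ Δx = σ·√(−2 ln 0.46) = 3.452 × 1.246 = 4.301 m.
Width = 2Δx = 8.60 m.

8.60 m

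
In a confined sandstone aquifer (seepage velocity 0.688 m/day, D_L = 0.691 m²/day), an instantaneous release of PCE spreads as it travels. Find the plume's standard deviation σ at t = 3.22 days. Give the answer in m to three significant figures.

Dispersive spreading gives a Gaussian with σ² = 2Dt; advection only shifts the center.
σ = √(2 × 0.691 × 3.22) = 2.11 m.

2.11 m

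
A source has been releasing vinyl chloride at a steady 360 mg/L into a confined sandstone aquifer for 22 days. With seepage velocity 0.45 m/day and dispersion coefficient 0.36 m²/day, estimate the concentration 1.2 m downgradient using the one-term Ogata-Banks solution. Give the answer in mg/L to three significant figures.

For a continuous step input, C/C₀ ≈ ½·erfc((x−vt)/(2√(Dt))).
vt = 0.45 × 22 = 9.9 m and 2√(Dt) = 2√(0.36 × 22) = 5.628 m.
Argument (x−vt)/(2√(Dt)) = (1.2 − 9.9)/5.628 = -1.546; ½·erfc(-1.546) = 0.9856.
C = 360 × 0.9856 = 355 mg/L.

355 mg/L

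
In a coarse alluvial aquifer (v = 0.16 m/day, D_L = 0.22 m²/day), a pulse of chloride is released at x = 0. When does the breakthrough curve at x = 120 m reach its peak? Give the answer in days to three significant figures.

For the 1D instantaneous-source solution, setting ∂C/∂t = 0 at fixed x gives v²t² + 2Dt − x² = 0, so t = (√(D² + v²x²) − D)/v².
√(D² + v²x²) = √(0.22² + 0.16² × 120²) = 19.20; v² = 0.0256.
t = (19.20 − 0.22)/0.0256 = 741 days (vs. the pure-advection estimate x/v = 750 d).

741 days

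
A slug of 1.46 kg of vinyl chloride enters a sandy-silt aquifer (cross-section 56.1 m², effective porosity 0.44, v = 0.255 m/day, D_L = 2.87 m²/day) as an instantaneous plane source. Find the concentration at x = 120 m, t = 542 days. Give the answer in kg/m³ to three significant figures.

For an instantaneous plane source, C(x,t) = M/(n_e·A·√(4πDt)) · exp(−(x−vt)²/(4Dt)), with n_e·A the pore (flow) area.
Plume center vt = 0.255 × 542 = 138.21 m, so the well at 120 m is 18.21 m upgradient of the peak.
√(4πDt) = 139.8 m, giving peak height M/(n_e·A·√(4πDt)) = 1.46/(0.44 × 56.1 × 139.8) = 0.0004231 kg/m³.
(x−vt)²/(4Dt) = (-18.21)²/(4 × 2.87 × 542) = 0.05329; exp(−0.05329) = 0.9481.
C = 0.0004231 × 0.9481 = 0.000401 kg/m³.

0.000401 kg/m³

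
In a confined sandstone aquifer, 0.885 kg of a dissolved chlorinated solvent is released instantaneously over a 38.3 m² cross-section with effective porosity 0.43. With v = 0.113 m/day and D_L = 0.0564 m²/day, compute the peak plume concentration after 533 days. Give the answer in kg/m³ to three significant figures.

The peak of an instantaneous 1D plume sits at x = vt; there the Gaussian factor is 1 and C_max = M/(n_e·A·√(4πDt)), where n_e·A is the pore area the mass is dissolved in.
√(4πDt) = √(4π × 0.0564 × 533) = 19.44 m, so C_max = 0.885/(0.43 × 38.3 × 19.44) = 0.00276 kg/m³.

0.00276 kg/m³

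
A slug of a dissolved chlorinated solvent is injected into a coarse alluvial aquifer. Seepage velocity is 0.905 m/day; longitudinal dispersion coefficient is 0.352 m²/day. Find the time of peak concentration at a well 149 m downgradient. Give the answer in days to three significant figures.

164 days

For the 1D instantaneous-source solution, setting ∂C/∂t = 0 at fixed x gives v²t² + 2Dt − x² = 0, so t = (√(D² + v²x²) − D)/v².
√(D² + v²x²) = √(0.352² + 0.905² × 149²) = 134.8; v² = 0.819025.
t = (134.8 − 0.352)/0.819025 = 164 days (vs. the pure-advection estimate x/v = 165 d).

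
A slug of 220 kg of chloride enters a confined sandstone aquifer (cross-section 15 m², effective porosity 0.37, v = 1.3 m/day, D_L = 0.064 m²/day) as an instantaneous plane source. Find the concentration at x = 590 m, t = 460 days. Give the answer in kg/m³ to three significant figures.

1.20 kg/m³

For an instantaneous plane source, C(x,t) = M/(n_e·A·√(4πDt)) · exp(−(x−vt)²/(4Dt)), with n_e·A the pore (flow) area.
Plume center vt = 1.3 × 460 = 598 m, so the well at 590 m is 8 m upgradient of the peak.
√(4πDt) = 19.23 m, giving peak height M/(n_e·A·√(4πDt)) = 220/(0.37 × 15 × 19.23) = 2.061 kg/m³.
(x−vt)²/(4Dt) = (-8)²/(4 × 0.064 × 460) = 0.5435; exp(−0.5435) = 0.5807.
C = 2.061 × 0.5807 = 1.20 kg/m³.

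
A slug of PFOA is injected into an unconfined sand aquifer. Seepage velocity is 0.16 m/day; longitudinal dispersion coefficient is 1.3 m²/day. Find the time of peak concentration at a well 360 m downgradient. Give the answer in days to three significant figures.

For the 1D instantaneous-source solution, setting ∂C/∂t = 0 at fixed x gives v²t² + 2Dt − x² = 0, so t = (√(D² + v²x²) − D)/v².
√(D² + v²x²) = √(1.3² + 0.16² × 360²) = 57.61; v² = 0.0256.
t = (57.61 − 1.3)/0.0256 = 2200 days (vs. the pure-advection estimate x/v = 2250 d).

2200 days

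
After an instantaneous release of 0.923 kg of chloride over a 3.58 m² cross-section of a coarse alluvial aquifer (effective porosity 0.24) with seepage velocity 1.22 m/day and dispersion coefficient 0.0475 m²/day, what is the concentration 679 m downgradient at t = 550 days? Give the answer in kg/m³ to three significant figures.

0.0321 kg/m³

For an instantaneous plane source, C(x,t) = M/(n_e·A·√(4πDt)) · exp(−(x−vt)²/(4Dt)), with n_e·A the pore (flow) area.
Plume center vt = 1.22 × 550 = 671 m, so the well at 679 m is 8 m downgradient of the peak.
√(4πDt) = 18.12 m, giving peak height M/(n_e·A·√(4πDt)) = 0.923/(0.24 × 3.58 × 18.12) = 0.05929 kg/m³.
(x−vt)²/(4Dt) = (8)²/(4 × 0.0475 × 550) = 0.6124; exp(−0.6124) = 0.5420.
C = 0.05929 × 0.5420 = 0.0321 kg/m³.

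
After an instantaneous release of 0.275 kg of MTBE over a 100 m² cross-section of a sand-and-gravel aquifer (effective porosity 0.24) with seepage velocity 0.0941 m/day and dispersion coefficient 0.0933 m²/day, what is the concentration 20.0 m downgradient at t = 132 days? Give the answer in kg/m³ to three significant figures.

For an instantaneous plane source, C(x,t) = M/(n_e·A·√(4πDt)) · exp(−(x−vt)²/(4Dt)), with n_e·A the pore (flow) area.
Plume center vt = 0.0941 × 132 = 12.4212 m, so the well at 20.0 m is 7.5788 m downgradient of the peak.
√(4πDt) = 12.44 m, giving peak height M/(n_e·A·√(4πDt)) = 0.275/(0.24 × 100 × 12.44) = 0.0009211 kg/m³.
(x−vt)²/(4Dt) = (7.5788)²/(4 × 0.0933 × 132) = 1.166; exp(−1.166) = 0.3116.
C = 0.0009211 × 0.3116 = 0.000287 kg/m³.

0.000287 kg/m³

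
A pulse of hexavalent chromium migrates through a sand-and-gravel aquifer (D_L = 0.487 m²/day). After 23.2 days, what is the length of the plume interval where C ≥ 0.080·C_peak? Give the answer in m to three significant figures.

21.4 m

The plume is Gaussian with σ = √(2Dt) = √(2 × 0.487 × 23.2) = 4.754 m.
C/C_peak = exp(−Δx²/(2σ²)) = 0.080 ⇒ Δx = σ·√(−2 ln 0.080) = 4.754 × 2.248 = 10.69 m.
Width = 2Δx = 21.4 m.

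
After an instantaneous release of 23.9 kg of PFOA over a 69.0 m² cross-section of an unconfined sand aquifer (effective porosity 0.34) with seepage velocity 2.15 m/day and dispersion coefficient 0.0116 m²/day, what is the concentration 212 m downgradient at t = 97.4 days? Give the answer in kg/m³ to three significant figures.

For an instantaneous plane source, C(x,t) = M/(n_e·A·√(4πDt)) · exp(−(x−vt)²/(4Dt)), with n_e·A the pore (flow) area.
Plume center vt = 2.15 × 97.4 = 209.41 m, so the well at 212 m is 2.59 m downgradient of the peak.
√(4πDt) = 3.768 m, giving peak height M/(n_e·A·√(4πDt)) = 23.9/(0.34 × 69.0 × 3.768) = 0.2704 kg/m³.
(x−vt)²/(4Dt) = (2.59)²/(4 × 0.0116 × 97.4) = 1.484; exp(−1.484) = 0.2267.
C = 0.2704 × 0.2267 = 0.0613 kg/m³.

0.0613 kg/m³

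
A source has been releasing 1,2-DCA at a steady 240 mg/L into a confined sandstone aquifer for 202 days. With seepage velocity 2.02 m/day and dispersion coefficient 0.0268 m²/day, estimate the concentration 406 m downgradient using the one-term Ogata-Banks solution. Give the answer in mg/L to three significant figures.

176 mg/L

For a continuous step input, C/C₀ ≈ ½·erfc((x−vt)/(2√(Dt))).
vt = 2.02 × 202 = 408.04 m and 2√(Dt) = 2√(0.0268 × 202) = 4.653 m.
Argument (x−vt)/(2√(Dt)) = (406 − 408.04)/4.653 = -0.4384; ½·erfc(-0.4384) = 0.7324.
C = 240 × 0.7324 = 176 mg/L.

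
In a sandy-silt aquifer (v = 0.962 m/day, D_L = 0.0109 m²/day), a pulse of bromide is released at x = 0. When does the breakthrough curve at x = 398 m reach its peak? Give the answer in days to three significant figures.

414 days

For the 1D instantaneous-source solution, setting ∂C/∂t = 0 at fixed x gives v²t² + 2Dt − x² = 0, so t = (√(D² + v²x²) − D)/v².
√(D² + v²x²) = √(0.0109² + 0.962² × 398²) = 382.9; v² = 0.925444.
t = (382.9 − 0.0109)/0.925444 = 414 days (vs. the pure-advection estimate x/v = 414 d).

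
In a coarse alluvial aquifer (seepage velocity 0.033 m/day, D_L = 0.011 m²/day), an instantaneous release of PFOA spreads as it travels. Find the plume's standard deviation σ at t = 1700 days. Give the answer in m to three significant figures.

Dispersive spreading gives a Gaussian with σ² = 2Dt; advection only shifts the center.
σ = √(2 × 0.011 × 1700) = 6.12 m.

6.12 m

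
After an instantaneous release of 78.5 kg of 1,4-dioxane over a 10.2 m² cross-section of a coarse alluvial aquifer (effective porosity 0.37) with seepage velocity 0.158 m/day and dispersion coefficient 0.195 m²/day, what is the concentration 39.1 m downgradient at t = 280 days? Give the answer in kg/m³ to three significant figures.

0.704 kg/m³

For an instantaneous plane source, C(x,t) = M/(n_e·A·√(4πDt)) · exp(−(x−vt)²/(4Dt)), with n_e·A the pore (flow) area.
Plume center vt = 0.158 × 280 = 44.24 m, so the well at 39.1 m is 5.14 m upgradient of the peak.
√(4πDt) = 26.19 m, giving peak height M/(n_e·A·√(4πDt)) = 78.5/(0.37 × 10.2 × 26.19) = 0.7942 kg/m³.
(x−vt)²/(4Dt) = (-5.14)²/(4 × 0.195 × 280) = 0.1210; exp(−0.1210) = 0.8860.
C = 0.7942 × 0.8860 = 0.704 kg/m³.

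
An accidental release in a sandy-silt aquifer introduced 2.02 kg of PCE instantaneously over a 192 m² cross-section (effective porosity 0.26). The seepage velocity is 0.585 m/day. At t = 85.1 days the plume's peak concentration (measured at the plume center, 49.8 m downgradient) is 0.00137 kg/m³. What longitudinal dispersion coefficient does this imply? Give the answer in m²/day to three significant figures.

At the plume center C_max = M/(n_e·A·√(4πDt)), so D = M²/(4πt·(n_e·A·C_max)²).
n_e·A·C_max = 0.26 × 192 × 0.00137 = 0.06839 kg/m.
D = 2.02²/(4π × 85.1 × 0.06839²) = 0.816 m²/day.

0.816 m²/day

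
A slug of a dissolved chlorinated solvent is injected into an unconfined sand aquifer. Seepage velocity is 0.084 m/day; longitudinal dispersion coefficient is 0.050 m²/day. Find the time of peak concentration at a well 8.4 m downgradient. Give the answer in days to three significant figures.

93.2 days

For the 1D instantaneous-source solution, setting ∂C/∂t = 0 at fixed x gives v²t² + 2Dt − x² = 0, so t = (√(D² + v²x²) − D)/v².
√(D² + v²x²) = √(0.050² + 0.084² × 8.4²) = 0.7074; v² = 0.007056.
t = (0.7074 − 0.050)/0.007056 = 93.2 days (vs. the pure-advection estimate x/v = 100 d).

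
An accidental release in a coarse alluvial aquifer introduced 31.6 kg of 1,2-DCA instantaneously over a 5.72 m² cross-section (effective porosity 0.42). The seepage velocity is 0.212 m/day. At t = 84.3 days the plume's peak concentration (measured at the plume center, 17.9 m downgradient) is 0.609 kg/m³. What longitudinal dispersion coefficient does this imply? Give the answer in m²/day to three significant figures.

0.440 m²/day

At the plume center C_max = M/(n_e·A·√(4πDt)), so D = M²/(4πt·(n_e·A·C_max)²).
n_e·A·C_max = 0.42 × 5.72 × 0.609 = 1.463 kg/m.
D = 31.6²/(4π × 84.3 × 1.463²) = 0.440 m²/day.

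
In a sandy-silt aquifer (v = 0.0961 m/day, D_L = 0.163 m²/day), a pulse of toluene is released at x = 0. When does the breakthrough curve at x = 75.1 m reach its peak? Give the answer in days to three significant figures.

For the 1D instantaneous-source solution, setting ∂C/∂t = 0 at fixed x gives v²t² + 2Dt − x² = 0, so t = (√(D² + v²x²) − D)/v².
√(D² + v²x²) = √(0.163² + 0.0961² × 75.1²) = 7.219; v² = 0.00923521.
t = (7.219 − 0.163)/0.00923521 = 764 days (vs. the pure-advection estimate x/v = 781 d).

764 days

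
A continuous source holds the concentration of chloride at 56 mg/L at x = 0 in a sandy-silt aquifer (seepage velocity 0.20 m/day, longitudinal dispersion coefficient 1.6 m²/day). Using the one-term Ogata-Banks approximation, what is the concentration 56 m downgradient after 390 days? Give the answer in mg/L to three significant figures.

41.1 mg/L

For a continuous step input, C/C₀ ≈ ½·erfc((x−vt)/(2√(Dt))).
vt = 0.20 × 390 = 78 m and 2√(Dt) = 2√(1.6 × 390) = 49.96 m.
Argument (x−vt)/(2√(Dt)) = (56 − 78)/49.96 = -0.4404; ½·erfc(-0.4404) = 0.7333.
C = 56 × 0.7333 = 41.1 mg/L.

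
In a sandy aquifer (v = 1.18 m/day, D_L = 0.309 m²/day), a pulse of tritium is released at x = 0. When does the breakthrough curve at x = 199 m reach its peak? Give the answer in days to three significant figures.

For the 1D instantaneous-source solution, setting ∂C/∂t = 0 at fixed x gives v²t² + 2Dt − x² = 0, so t = (√(D² + v²x²) − D)/v².
√(D² + v²x²) = √(0.309² + 1.18² × 199²) = 234.8; v² = 1.3924.
t = (234.8 − 0.309)/1.3924 = 168 days (vs. the pure-advection estimate x/v = 169 d).

168 days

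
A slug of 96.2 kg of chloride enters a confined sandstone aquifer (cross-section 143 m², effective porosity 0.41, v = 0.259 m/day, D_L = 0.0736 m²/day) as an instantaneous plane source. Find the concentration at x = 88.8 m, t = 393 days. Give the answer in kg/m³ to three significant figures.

For an instantaneous plane source, C(x,t) = M/(n_e·A·√(4πDt)) · exp(−(x−vt)²/(4Dt)), with n_e·A the pore (flow) area.
Plume center vt = 0.259 × 393 = 101.787 m, so the well at 88.8 m is 12.987 m upgradient of the peak.
√(4πDt) = 19.07 m, giving peak height M/(n_e·A·√(4πDt)) = 96.2/(0.41 × 143 × 19.07) = 0.08604 kg/m³.
(x−vt)²/(4Dt) = (-12.987)²/(4 × 0.0736 × 393) = 1.458; exp(−1.458) = 0.2327.
C = 0.08604 × 0.2327 = 0.0200 kg/m³.

0.0200 kg/m³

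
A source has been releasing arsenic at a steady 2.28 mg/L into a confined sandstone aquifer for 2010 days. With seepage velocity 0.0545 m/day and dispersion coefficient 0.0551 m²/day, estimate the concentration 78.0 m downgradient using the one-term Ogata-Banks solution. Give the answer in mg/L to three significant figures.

For a continuous step input, C/C₀ ≈ ½·erfc((x−vt)/(2√(Dt))).
vt = 0.0545 × 2010 = 109.545 m and 2√(Dt) = 2√(0.0551 × 2010) = 21.05 m.
Argument (x−vt)/(2√(Dt)) = (78.0 − 109.545)/21.05 = -1.499; ½·erfc(-1.499) = 0.9830.
C = 2.28 × 0.9830 = 2.24 mg/L.

2.24 mg/L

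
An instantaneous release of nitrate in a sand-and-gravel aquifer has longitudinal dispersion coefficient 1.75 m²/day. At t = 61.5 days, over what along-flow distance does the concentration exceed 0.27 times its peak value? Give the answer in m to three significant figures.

The plume is Gaussian with σ = √(2Dt) = √(2 × 1.75 × 61.5) = 14.67 m.
C/C_peak = exp(−Δx²/(2σ²)) = 0.27 ⇒ Δx = σ·√(−2 ln 0.27) = 14.67 × 1.618 = 23.74 m.
Width = 2Δx = 47.5 m.

47.5 m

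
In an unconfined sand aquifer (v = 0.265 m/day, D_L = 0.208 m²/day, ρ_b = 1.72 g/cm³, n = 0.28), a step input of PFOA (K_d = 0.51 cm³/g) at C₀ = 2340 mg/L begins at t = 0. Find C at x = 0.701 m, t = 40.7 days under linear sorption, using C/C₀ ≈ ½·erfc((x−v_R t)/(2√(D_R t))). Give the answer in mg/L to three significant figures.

Retardation factor R = 1 + ρ_b·K_d/n = 1 + 1.72 × 0.51/0.28 = 4.133.
Sorption retards both mechanisms: v_R = v/R = 0.06412 m/day, D_R = D/R = 0.05033 m²/day.
v_R·t = 0.06412 × 40.7 = 2.609684 m; 2√(D_R t) = 2.862 m; argument = (0.701 − 2.609684)/2.862 = -0.6669.
C = C₀ × ½·erfc(-0.6669) = 2340 × 0.8272 = 1940 mg/L.

1940 mg/L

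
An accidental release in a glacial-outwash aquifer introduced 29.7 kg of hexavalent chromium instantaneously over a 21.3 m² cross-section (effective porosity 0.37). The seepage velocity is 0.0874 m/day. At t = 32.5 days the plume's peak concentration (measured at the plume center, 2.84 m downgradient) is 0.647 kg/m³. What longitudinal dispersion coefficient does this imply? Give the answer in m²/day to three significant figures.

0.0831 m²/day

At the plume center C_max = M/(n_e·A·√(4πDt)), so D = M²/(4πt·(n_e·A·C_max)²).
n_e·A·C_max = 0.37 × 21.3 × 0.647 = 5.099 kg/m.
D = 29.7²/(4π × 32.5 × 5.099²) = 0.0831 m²/day.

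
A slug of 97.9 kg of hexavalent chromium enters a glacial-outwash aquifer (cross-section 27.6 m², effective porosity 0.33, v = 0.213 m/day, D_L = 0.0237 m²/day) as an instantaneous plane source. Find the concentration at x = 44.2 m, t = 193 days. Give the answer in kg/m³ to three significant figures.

0.841 kg/m³

For an instantaneous plane source, C(x,t) = M/(n_e·A·√(4πDt)) · exp(−(x−vt)²/(4Dt)), with n_e·A the pore (flow) area.
Plume center vt = 0.213 × 193 = 41.109 m, so the well at 44.2 m is 3.091 m downgradient of the peak.
√(4πDt) = 7.582 m, giving peak height M/(n_e·A·√(4πDt)) = 97.9/(0.33 × 27.6 × 7.582) = 1.418 kg/m³.
(x−vt)²/(4Dt) = (3.091)²/(4 × 0.0237 × 193) = 0.5222; exp(−0.5222) = 0.5932.
C = 1.418 × 0.5932 = 0.841 kg/m³.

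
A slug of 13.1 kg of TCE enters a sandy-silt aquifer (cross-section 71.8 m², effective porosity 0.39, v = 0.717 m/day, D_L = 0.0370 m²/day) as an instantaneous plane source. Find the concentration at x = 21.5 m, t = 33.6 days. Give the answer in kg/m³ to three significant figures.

0.0307 kg/m³

For an instantaneous plane source, C(x,t) = M/(n_e·A·√(4πDt)) · exp(−(x−vt)²/(4Dt)), with n_e·A the pore (flow) area.
Plume center vt = 0.717 × 33.6 = 24.0912 m, so the well at 21.5 m is 2.5912 m upgradient of the peak.
√(4πDt) = 3.953 m, giving peak height M/(n_e·A·√(4πDt)) = 13.1/(0.39 × 71.8 × 3.953) = 0.1183 kg/m³.
(x−vt)²/(4Dt) = (-2.5912)²/(4 × 0.0370 × 33.6) = 1.350; exp(−1.350) = 0.2592.
C = 0.1183 × 0.2592 = 0.0307 kg/m³.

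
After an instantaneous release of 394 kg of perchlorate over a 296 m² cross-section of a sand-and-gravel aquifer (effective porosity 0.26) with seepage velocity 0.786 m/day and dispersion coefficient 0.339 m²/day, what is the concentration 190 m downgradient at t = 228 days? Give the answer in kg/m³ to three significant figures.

For an instantaneous plane source, C(x,t) = M/(n_e·A·√(4πDt)) · exp(−(x−vt)²/(4Dt)), with n_e·A the pore (flow) area.
Plume center vt = 0.786 × 228 = 179.208 m, so the well at 190 m is 10.792 m downgradient of the peak.
√(4πDt) = 31.17 m, giving peak height M/(n_e·A·√(4πDt)) = 394/(0.26 × 296 × 31.17) = 0.1642 kg/m³.
(x−vt)²/(4Dt) = (10.792)²/(4 × 0.339 × 228) = 0.3767; exp(−0.3767) = 0.6861.
C = 0.1642 × 0.6861 = 0.113 kg/m³.

0.113 kg/m³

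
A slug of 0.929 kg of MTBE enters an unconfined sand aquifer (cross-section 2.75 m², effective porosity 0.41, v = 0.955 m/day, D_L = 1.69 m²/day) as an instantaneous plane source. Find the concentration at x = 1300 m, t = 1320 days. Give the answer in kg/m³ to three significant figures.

For an instantaneous plane source, C(x,t) = M/(n_e·A·√(4πDt)) · exp(−(x−vt)²/(4Dt)), with n_e·A the pore (flow) area.
Plume center vt = 0.955 × 1320 = 1260.6 m, so the well at 1300 m is 39.4 m downgradient of the peak.
√(4πDt) = 167.4 m, giving peak height M/(n_e·A·√(4πDt)) = 0.929/(0.41 × 2.75 × 167.4) = 0.004922 kg/m³.
(x−vt)²/(4Dt) = (39.4)²/(4 × 1.69 × 1320) = 0.1740; exp(−0.1740) = 0.8403.
C = 0.004922 × 0.8403 = 0.00414 kg/m³.

0.00414 kg/m³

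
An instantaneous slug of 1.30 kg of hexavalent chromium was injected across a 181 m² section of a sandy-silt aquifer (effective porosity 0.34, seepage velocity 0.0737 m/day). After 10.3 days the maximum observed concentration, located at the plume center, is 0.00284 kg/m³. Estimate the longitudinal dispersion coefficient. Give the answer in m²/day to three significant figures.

0.427 m²/day

At the plume center C_max = M/(n_e·A·√(4πDt)), so D = M²/(4πt·(n_e·A·C_max)²).
n_e·A·C_max = 0.34 × 181 × 0.00284 = 0.1748 kg/m.
D = 1.30²/(4π × 10.3 × 0.1748²) = 0.427 m²/day.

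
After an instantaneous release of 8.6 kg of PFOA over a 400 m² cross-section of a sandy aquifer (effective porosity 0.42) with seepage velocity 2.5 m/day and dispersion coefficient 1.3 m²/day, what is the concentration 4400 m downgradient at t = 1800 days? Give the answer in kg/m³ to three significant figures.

For an instantaneous plane source, C(x,t) = M/(n_e·A·√(4πDt)) · exp(−(x−vt)²/(4Dt)), with n_e·A the pore (flow) area.
Plume center vt = 2.5 × 1800 = 4500 m, so the well at 4400 m is 100 m upgradient of the peak.
√(4πDt) = 171.5 m, giving peak height M/(n_e·A·√(4πDt)) = 8.6/(0.42 × 400 × 171.5) = 0.0002985 kg/m³.
(x−vt)²/(4Dt) = (-100)²/(4 × 1.3 × 1800) = 1.068; exp(−1.068) = 0.3437.
C = 0.0002985 × 0.3437 = 0.000103 kg/m³.

0.000103 kg/m³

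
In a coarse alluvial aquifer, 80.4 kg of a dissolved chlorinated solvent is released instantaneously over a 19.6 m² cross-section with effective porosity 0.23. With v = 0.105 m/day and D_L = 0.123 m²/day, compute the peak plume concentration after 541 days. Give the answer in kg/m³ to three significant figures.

0.617 kg/m³

The peak of an instantaneous 1D plume sits at x = vt; there the Gaussian factor is 1 and C_max = M/(n_e·A·√(4πDt)), where n_e·A is the pore area the mass is dissolved in.
√(4πDt) = √(4π × 0.123 × 541) = 28.92 m, so C_max = 80.4/(0.23 × 19.6 × 28.92) = 0.617 kg/m³.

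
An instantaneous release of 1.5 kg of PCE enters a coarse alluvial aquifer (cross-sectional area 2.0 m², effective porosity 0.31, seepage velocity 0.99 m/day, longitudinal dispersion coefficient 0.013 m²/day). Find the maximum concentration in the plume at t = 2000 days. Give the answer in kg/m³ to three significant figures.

0.134 kg/m³

The peak of an instantaneous 1D plume sits at x = vt; there the Gaussian factor is 1 and C_max = M/(n_e·A·√(4πDt)), where n_e·A is the pore area the mass is dissolved in.
√(4πDt) = √(4π × 0.013 × 2000) = 18.08 m, so C_max = 1.5/(0.31 × 2.0 × 18.08) = 0.134 kg/m³.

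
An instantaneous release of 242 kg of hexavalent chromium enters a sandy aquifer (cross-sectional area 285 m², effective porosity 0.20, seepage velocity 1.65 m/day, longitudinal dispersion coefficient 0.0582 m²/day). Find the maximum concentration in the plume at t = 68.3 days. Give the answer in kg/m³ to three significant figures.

0.601 kg/m³

The peak of an instantaneous 1D plume sits at x = vt; there the Gaussian factor is 1 and C_max = M/(n_e·A·√(4πDt)), where n_e·A is the pore area the mass is dissolved in.
√(4πDt) = √(4π × 0.0582 × 68.3) = 7.068 m, so C_max = 242/(0.20 × 285 × 7.068) = 0.601 kg/m³.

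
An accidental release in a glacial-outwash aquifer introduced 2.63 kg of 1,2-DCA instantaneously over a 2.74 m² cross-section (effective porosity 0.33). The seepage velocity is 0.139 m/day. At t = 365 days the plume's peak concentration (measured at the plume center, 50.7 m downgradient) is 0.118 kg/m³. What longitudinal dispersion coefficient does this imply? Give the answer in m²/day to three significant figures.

At the plume center C_max = M/(n_e·A·√(4πDt)), so D = M²/(4πt·(n_e·A·C_max)²).
n_e·A·C_max = 0.33 × 2.74 × 0.118 = 0.1067 kg/m.
D = 2.63²/(4π × 365 × 0.1067²) = 0.132 m²/day.

0.132 m²/day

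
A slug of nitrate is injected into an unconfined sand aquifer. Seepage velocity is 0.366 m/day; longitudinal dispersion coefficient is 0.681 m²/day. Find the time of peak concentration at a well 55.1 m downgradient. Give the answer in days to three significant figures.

146 days

For the 1D instantaneous-source solution, setting ∂C/∂t = 0 at fixed x gives v²t² + 2Dt − x² = 0, so t = (√(D² + v²x²) − D)/v².
√(D² + v²x²) = √(0.681² + 0.366² × 55.1²) = 20.18; v² = 0.133956.
t = (20.18 − 0.681)/0.133956 = 146 days (vs. the pure-advection estimate x/v = 151 d).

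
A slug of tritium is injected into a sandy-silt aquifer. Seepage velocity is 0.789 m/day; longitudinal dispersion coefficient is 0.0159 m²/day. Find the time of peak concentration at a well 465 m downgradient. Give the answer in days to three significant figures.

For the 1D instantaneous-source solution, setting ∂C/∂t = 0 at fixed x gives v²t² + 2Dt − x² = 0, so t = (√(D² + v²x²) − D)/v².
√(D² + v²x²) = √(0.0159² + 0.789² × 465²) = 366.9; v² = 0.622521.
t = (366.9 − 0.0159)/0.622521 = 589 days (vs. the pure-advection estimate x/v = 589 d).

589 days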